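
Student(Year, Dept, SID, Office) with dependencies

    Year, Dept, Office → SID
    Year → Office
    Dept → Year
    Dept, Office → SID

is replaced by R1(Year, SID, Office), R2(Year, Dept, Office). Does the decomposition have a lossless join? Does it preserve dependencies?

Lossless test: (Year, Office)⁺ = {Year, Office}, which is a superkey of neither fragment — lossy.
Dependency preservation: the restricted closure of {Year, Dept, Office} across the fragments never reaches {SID}, so Year, Dept, Office → SID cannot be enforced without a join — not preserved.

lossy and not dependency-preserving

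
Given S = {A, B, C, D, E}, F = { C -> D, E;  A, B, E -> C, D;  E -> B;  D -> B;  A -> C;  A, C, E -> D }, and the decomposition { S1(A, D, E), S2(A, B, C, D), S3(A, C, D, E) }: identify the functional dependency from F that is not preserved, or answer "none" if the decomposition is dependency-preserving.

E -> B

Check E → B: no single fragment contains all of {B, E}, and the restricted closure of {E} across the fragments never reaches {B}.
C → D, E is preserved.
A, B, E → C, D is preserved.
D → B is preserved.
A → C is preserved.
A, C, E → D is preserved.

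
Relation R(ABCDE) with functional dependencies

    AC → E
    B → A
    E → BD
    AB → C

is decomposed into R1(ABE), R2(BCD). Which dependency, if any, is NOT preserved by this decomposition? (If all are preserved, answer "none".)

AC → E

Check AC → E: no single fragment contains all of {ACE}, and the restricted closure of {AC} across the fragments never reaches {E}.
B → A is preserved.
E → BD is preserved.
AB → C is preserved.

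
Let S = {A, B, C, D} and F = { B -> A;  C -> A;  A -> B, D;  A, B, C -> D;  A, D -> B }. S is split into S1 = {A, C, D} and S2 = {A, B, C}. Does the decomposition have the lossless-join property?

Common attributes: S1 ∩ S2 = {A, C}.
Closure of {A, C}: A → B, D applies, adding B, D. So (A, C)⁺ = {A, B, C, D}.
This closure contains every attribute of S1, so S1 ∩ S2 → S1. The join is lossless.

Yes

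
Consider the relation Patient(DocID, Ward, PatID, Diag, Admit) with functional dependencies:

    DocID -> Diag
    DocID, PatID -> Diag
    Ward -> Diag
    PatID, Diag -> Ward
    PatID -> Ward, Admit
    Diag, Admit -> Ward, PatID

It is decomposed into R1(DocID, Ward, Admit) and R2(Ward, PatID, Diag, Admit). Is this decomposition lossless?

Common attributes: R1 ∩ R2 = {Ward, Admit}.
Closure of {Ward, Admit}: Ward → Diag applies, adding Diag; Diag, Admit → Ward, PatID applies, adding PatID. So (Ward, Admit)⁺ = {Ward, PatID, Diag, Admit}.
This closure contains every attribute of R2, so R1 ∩ R2 → R2. The join is lossless.

Yes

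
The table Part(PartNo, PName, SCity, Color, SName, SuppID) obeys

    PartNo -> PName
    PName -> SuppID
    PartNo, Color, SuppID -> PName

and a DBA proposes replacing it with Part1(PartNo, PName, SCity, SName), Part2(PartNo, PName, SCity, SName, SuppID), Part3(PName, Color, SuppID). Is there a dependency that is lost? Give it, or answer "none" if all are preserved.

PartNo → PName lies within Part1.
PName → SuppID lies within Part2.
PartNo, Color, SuppID → PName: restricted closure across fragments reaches PName.
Every dependency is enforceable on the fragments, so the decomposition is dependency-preserving.

none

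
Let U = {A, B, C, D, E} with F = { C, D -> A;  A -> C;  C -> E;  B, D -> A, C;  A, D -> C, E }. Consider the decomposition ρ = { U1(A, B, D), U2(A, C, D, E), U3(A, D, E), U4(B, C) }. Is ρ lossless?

Chase test. Columns are A, B, C, D, E; row i has aⱼ where attribute j ∈ Ui, else bᵢⱼ.
Initial tableau (one row per fragment):
  row 1: a1 a2 b13 a4 b15
  row 2: a1 b22 a3 a4 a5
  row 3: a1 b32 b33 a4 a5
  row 4: b41 a2 a3 b44 b45
Rows 1 and 2 agree on A; apply A→C and equate their C entries.
Rows 1 and 3 agree on A; apply A→C and equate their C entries.
Rows 1 and 2 agree on C; apply C→E and equate their E entries.
Rows 1 and 4 agree on C; apply C→E and equate their E entries.
Row 1 is now all distinguished symbols — the join is lossless.

Yes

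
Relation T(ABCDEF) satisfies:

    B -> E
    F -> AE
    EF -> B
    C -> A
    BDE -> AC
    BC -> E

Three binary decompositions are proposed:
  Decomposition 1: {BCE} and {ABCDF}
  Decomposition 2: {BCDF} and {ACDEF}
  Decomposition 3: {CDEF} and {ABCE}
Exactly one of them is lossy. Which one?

Decomposition 1: common = {BC}, closure = {ABCE} → lossless.
Decomposition 2: common = {CDF}, closure = {ABCDEF} → lossless.
Decomposition 3: common = {CE}, closure = {ACE} → lossy.

Decomposition 3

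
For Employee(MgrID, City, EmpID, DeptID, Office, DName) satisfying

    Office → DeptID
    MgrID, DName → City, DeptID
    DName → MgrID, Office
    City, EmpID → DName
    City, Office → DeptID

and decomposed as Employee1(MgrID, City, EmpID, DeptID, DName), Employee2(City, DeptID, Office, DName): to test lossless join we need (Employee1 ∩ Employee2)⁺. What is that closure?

MgrID, City, DeptID, Office, DName

Employee1 ∩ Employee2 = {City, DeptID, DName}.
DName → MgrID, Office applies, adding MgrID, Office
Closure: {MgrID, City, DeptID, Office, DName}.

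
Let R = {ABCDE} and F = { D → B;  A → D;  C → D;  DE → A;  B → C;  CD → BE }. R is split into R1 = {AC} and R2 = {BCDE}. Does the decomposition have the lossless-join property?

Yes

Common attributes: R1 ∩ R2 = {C}.
Closure of {C}: C → D applies, adding D; CD → BE applies, adding BE; DE → A applies, adding A. So (C)⁺ = {ABCDE}.
This closure contains every attribute of R1, so R1 ∩ R2 → R1. The join is lossless.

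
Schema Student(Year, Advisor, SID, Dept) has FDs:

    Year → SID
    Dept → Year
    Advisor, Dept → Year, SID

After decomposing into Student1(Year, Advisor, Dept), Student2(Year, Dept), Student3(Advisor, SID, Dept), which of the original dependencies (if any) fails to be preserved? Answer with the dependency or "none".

Check Year → SID: no single fragment contains all of {Year, SID}, and the restricted closure of {Year} across the fragments never reaches {SID}.
Dept → Year is preserved.
Advisor, Dept → Year, SID is preserved.

Year → SID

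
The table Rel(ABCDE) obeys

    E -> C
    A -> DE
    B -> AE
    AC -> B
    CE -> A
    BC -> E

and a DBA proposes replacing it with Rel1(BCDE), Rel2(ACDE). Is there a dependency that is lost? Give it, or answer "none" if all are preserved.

none

E → C lies within Rel1.
A → DE lies within Rel2.
B → AE: restricted closure across fragments reaches AE.
AC → B: restricted closure across fragments reaches B.
CE → A lies within Rel2.
BC → E lies within Rel1.
Every dependency is enforceable on the fragments, so the decomposition is dependency-preserving.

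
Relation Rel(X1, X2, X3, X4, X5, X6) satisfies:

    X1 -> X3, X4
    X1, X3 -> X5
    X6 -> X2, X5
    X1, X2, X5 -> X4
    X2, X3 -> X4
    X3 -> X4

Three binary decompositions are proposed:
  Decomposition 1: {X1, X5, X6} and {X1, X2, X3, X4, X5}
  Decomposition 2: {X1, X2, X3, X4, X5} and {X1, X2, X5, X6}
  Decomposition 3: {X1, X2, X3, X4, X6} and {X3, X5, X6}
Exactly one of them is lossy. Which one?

Decomposition 1

Decomposition 1: common = {X1, X5}, closure = {X1, X3, X4, X5} → lossy.
Decomposition 2: common = {X1, X2, X5}, closure = {X1, X2, X3, X4, X5} → lossless.
Decomposition 3: common = {X3, X6}, closure = {X2, X3, X4, X5, X6} → lossless.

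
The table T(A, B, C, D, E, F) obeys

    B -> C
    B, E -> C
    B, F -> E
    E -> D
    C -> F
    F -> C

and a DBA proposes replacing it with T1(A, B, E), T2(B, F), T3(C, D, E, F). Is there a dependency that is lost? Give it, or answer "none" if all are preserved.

none

B → C: restricted closure across fragments reaches C.
B, E → C: restricted closure across fragments reaches C.
B, F → E: restricted closure across fragments reaches E.
E → D lies within T3.
C → F lies within T3.
F → C lies within T3.
Every dependency is enforceable on the fragments, so the decomposition is dependency-preserving.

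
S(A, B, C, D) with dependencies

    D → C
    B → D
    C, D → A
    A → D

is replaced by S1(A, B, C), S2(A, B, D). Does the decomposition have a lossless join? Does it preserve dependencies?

lossless and dependency-preserving

Lossless test: (A, B)⁺ = {A, B, C, D}, which contains all of one fragment — lossless.
Dependency preservation: D → C; C, D → A are not contained in any single fragment, but the restricted closure of each left-hand side across the fragments still reaches the right-hand side; the remaining FDs each lie inside some fragment. All dependencies are preserved.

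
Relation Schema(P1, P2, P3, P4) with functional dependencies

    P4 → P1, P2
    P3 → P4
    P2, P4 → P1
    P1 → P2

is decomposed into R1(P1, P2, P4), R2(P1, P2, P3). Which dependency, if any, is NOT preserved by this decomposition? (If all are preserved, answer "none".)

Check P3 → P4: no single fragment contains all of {P3, P4}, and the restricted closure of {P3} across the fragments never reaches {P4}.
P4 → P1, P2 is preserved.
P2, P4 → P1 is preserved.
P1 → P2 is preserved.

P3 → P4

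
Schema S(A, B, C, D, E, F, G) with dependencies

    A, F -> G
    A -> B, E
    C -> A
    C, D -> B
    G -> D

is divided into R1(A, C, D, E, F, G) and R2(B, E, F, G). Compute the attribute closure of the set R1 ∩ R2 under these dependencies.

D, E, F, G

R1 ∩ R2 = {E, F, G}.
G → D applies, adding D
Closure: {D, E, F, G}.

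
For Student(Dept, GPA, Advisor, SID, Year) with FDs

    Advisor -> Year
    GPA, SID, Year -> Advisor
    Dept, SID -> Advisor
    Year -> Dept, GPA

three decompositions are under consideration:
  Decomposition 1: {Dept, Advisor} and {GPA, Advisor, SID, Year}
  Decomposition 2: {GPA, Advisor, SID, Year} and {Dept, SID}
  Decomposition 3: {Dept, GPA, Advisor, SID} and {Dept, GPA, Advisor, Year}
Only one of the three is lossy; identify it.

Decomposition 1: common = {Advisor}, closure = {Dept, GPA, Advisor, Year} → lossless.
Decomposition 2: common = {SID}, closure = {SID} → lossy.
Decomposition 3: common = {Dept, GPA, Advisor}, closure = {Dept, GPA, Advisor, Year} → lossless.

Decomposition 2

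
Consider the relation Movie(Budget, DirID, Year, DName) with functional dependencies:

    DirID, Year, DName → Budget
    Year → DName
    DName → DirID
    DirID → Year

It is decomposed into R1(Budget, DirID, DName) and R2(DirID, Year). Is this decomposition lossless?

Common attributes: R1 ∩ R2 = {DirID}.
Closure of {DirID}: DirID → Year applies, adding Year; Year → DName applies, adding DName; DirID, Year, DName → Budget applies, adding Budget. So (DirID)⁺ = {Budget, DirID, Year, DName}.
This closure contains every attribute of R1, so R1 ∩ R2 → R1. The join is lossless.

Yes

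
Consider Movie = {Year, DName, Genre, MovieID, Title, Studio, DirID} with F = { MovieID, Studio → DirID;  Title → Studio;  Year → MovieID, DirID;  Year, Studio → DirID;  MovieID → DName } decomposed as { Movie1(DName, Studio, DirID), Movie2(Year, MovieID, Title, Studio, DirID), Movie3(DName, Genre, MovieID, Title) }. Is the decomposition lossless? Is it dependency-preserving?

Lossless test (chase): Rows 2 and 3 agree on Title; apply Title→Studio and equate their Studio entries. Rows 2 and 3 agree on MovieID; apply MovieID→DName and equate their DName entries. Rows 2 and 3 agree on MovieID, Studio; apply MovieID, Studio→DirID and equate their DirID entries. No row becomes fully distinguished — the join is lossy.
Dependency preservation: every FD's attributes lie within a single fragment, so each can be enforced locally — preserved.

lossy but dependency-preserving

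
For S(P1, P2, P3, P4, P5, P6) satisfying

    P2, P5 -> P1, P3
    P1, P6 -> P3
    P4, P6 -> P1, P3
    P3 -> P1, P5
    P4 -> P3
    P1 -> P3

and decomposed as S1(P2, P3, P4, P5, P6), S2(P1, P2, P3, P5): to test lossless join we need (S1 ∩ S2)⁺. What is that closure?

P1, P2, P3, P5

S1 ∩ S2 = {P2, P3, P5}.
P2, P5 → P1, P3 applies, adding P1
Closure: {P1, P2, P3, P5}.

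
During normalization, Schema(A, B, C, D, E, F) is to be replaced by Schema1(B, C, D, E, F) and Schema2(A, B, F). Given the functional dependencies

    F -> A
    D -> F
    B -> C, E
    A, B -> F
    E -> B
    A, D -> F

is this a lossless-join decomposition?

Common attributes: Schema1 ∩ Schema2 = {B, F}.
Closure of {B, F}: F → A applies, adding A; B → C, E applies, adding C, E. So (B, F)⁺ = {A, B, C, E, F}.
This closure contains every attribute of Schema2, so Schema1 ∩ Schema2 → Schema2. The join is lossless.

Yes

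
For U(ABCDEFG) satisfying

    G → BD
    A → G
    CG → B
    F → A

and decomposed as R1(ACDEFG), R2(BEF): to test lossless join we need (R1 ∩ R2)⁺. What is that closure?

R1 ∩ R2 = {EF}.
F → A applies, adding A
A → G applies, adding G
G → BD applies, adding BD
Closure: {ABDEFG}.

ABDEFG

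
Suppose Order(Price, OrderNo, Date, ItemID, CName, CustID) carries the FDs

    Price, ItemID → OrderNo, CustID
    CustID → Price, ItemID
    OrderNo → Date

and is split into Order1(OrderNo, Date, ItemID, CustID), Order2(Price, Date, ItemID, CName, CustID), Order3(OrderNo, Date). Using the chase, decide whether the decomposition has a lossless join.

Yes

Chase test. Columns are Price, OrderNo, Date, ItemID, CName, CustID; row i has aⱼ where attribute j ∈ Orderi, else bᵢⱼ.
Initial tableau (one row per fragment):
  row 1: b11 a2 a3 a4 b15 a6
  row 2: a1 b22 a3 a4 a5 a6
  row 3: b31 a2 a3 b34 b35 b36
Rows 1 and 2 agree on CustID; apply CustID→Price, ItemID and equate their Price, ItemID entries.
Rows 1 and 2 agree on Price, ItemID; apply Price, ItemID→OrderNo, CustID and equate their OrderNo, CustID entries.
Row 2 is now all distinguished symbols — the join is lossless.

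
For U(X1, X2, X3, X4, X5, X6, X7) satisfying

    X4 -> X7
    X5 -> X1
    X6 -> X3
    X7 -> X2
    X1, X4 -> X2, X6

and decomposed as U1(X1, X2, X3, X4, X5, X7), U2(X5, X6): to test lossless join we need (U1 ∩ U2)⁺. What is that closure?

U1 ∩ U2 = {X5}.
X5 → X1 applies, adding X1
Closure: {X1, X5}.

X1, X5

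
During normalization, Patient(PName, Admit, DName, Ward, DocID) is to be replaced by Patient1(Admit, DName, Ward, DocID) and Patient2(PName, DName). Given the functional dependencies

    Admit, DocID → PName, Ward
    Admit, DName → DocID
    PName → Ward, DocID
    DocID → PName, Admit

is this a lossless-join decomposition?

Common attributes: Patient1 ∩ Patient2 = {DName}.
No dependency enlarges {DName}, so (DName)⁺ = {DName}.
The closure contains neither all of Patient1 = {Admit, DName, Ward, DocID} nor all of Patient2 = {PName, DName}, so the common attributes are not a superkey of either fragment. The join is lossy.

No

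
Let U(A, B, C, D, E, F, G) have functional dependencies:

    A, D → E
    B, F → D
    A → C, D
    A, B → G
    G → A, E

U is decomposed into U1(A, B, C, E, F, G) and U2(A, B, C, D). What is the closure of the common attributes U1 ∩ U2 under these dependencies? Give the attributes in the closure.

A, B, C, D, E, G

U1 ∩ U2 = {A, B, C}.
A → C, D applies, adding D
A, B → G applies, adding G
G → A, E applies, adding E
Closure: {A, B, C, D, E, G}.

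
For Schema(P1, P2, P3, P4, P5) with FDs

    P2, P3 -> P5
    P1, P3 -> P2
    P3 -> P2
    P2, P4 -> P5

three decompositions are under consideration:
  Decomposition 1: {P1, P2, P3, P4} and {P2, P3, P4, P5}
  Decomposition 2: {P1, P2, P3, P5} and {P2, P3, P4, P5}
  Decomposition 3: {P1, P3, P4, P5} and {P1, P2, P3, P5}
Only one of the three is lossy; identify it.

Decomposition 1: common = {P2, P3, P4}, closure = {P2, P3, P4, P5} → lossless.
Decomposition 2: common = {P2, P3, P5}, closure = {P2, P3, P5} → lossy.
Decomposition 3: common = {P1, P3, P5}, closure = {P1, P2, P3, P5} → lossless.

Decomposition 2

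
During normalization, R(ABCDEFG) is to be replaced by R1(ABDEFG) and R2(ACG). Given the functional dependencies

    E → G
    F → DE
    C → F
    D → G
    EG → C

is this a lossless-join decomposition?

Common attributes: R1 ∩ R2 = {AG}.
No dependency enlarges {AG}, so (AG)⁺ = {AG}.
The closure contains neither all of R1 = {ABDEFG} nor all of R2 = {ACG}, so the common attributes are not a superkey of either fragment. The join is lossy.

No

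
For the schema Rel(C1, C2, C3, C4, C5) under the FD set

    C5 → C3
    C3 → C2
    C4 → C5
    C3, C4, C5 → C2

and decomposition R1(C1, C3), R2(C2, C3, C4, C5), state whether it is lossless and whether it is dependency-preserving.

lossy but dependency-preserving

Lossless test: (C3)⁺ = {C2, C3}, which is a superkey of neither fragment — lossy.
Dependency preservation: every FD's attributes lie within a single fragment, so each can be enforced locally — preserved.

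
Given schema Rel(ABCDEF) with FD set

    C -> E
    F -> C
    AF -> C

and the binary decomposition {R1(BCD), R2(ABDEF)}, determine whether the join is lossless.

Common attributes: R1 ∩ R2 = {BD}.
No dependency enlarges {BD}, so (BD)⁺ = {BD}.
The closure contains neither all of R1 = {BCD} nor all of R2 = {ABDEF}, so the common attributes are not a superkey of either fragment. The join is lossy.

No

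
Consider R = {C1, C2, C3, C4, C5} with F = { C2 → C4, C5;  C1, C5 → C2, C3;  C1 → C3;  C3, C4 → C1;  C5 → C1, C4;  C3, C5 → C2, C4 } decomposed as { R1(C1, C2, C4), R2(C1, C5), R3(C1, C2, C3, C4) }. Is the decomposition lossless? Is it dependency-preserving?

Lossless test (chase): Rows 1 and 3 agree on C2; apply C2→C4, C5 and equate their C4, C5 entries. Rows 1 and 3 agree on C1, C5; apply C1, C5→C2, C3 and equate their C2, C3 entries. Rows 1 and 2 agree on C1; apply C1→C3 and equate their C3 entries. No row becomes fully distinguished — the join is lossy.
Dependency preservation: the restricted closure of {C2} across the fragments never reaches {C4, C5}, so C2 → C4, C5 cannot be enforced without a join — not preserved.

lossy and not dependency-preserving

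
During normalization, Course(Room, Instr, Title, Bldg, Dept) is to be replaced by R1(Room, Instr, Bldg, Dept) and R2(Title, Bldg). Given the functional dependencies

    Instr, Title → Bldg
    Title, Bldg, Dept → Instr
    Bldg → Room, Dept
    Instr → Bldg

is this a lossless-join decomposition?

Common attributes: R1 ∩ R2 = {Bldg}.
Closure of {Bldg}: Bldg → Room, Dept applies, adding Room, Dept. So (Bldg)⁺ = {Room, Bldg, Dept}.
The closure contains neither all of R1 = {Room, Instr, Bldg, Dept} nor all of R2 = {Title, Bldg}, so the common attributes are not a superkey of either fragment. The join is lossy.

No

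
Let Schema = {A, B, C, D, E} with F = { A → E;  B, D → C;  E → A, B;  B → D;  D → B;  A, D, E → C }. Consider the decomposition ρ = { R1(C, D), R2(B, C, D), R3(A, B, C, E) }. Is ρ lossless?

Chase test. Columns are A, B, C, D, E; row i has aⱼ where attribute j ∈ Ri, else bᵢⱼ.
Initial tableau (one row per fragment):
  row 1: b11 b12 a3 a4 b15
  row 2: b21 a2 a3 a4 b25
  row 3: a1 a2 a3 b34 a5
Rows 2 and 3 agree on B; apply B→D and equate their D entries.
Rows 1 and 2 agree on D; apply D→B and equate their B entries.
Row 3 is now all distinguished symbols — the join is lossless.

Yes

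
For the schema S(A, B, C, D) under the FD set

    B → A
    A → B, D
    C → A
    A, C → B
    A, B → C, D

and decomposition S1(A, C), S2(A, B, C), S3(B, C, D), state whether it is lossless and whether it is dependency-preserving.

Lossless test (chase): Rows 2 and 3 agree on B; apply B→A and equate their A entries. Rows 1 and 2 agree on A; apply A→B, D and equate their B, D entries. Rows 1 and 3 agree on A; apply A→B, D and equate their B, D entries. Row 1 is now all distinguished symbols — the join is lossless.
Dependency preservation: A → B, D; A, B → C, D are not contained in any single fragment, but the restricted closure of each left-hand side across the fragments still reaches the right-hand side; the remaining FDs each lie inside some fragment. All dependencies are preserved.

lossless and dependency-preserving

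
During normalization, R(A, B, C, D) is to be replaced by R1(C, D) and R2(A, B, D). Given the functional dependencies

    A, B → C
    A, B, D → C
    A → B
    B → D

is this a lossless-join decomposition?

No

Common attributes: R1 ∩ R2 = {D}.
No dependency enlarges {D}, so (D)⁺ = {D}.
The closure contains neither all of R1 = {C, D} nor all of R2 = {A, B, D}, so the common attributes are not a superkey of either fragment. The join is lossy.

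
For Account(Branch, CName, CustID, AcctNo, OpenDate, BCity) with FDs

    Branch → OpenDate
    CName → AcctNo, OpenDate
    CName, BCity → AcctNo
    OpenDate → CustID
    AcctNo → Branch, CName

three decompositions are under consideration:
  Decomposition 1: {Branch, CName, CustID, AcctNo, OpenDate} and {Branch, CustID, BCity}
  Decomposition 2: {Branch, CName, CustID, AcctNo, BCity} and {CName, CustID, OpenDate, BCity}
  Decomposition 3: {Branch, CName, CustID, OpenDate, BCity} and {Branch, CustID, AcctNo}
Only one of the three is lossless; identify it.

Decomposition 2

Decomposition 1: common = {Branch, CustID}, closure = {Branch, CustID, OpenDate} → lossy.
Decomposition 2: common = {CName, CustID, BCity}, closure = {Branch, CName, CustID, AcctNo, OpenDate, BCity} → lossless.
Decomposition 3: common = {Branch, CustID}, closure = {Branch, CustID, OpenDate} → lossy.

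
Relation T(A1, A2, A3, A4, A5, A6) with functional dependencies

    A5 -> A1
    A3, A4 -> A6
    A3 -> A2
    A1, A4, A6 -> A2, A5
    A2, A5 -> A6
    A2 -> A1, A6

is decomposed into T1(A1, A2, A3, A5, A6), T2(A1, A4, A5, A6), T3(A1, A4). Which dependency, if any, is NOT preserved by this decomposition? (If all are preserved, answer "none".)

Check A1, A4, A6 → A2, A5: no single fragment contains all of {A1, A2, A4, A5, A6}, and the restricted closure of {A1, A4, A6} across the fragments never reaches {A2, A5}.
A5 → A1 is preserved.
A3, A4 → A6 is preserved.
A3 → A2 is preserved.
A2, A5 → A6 is preserved.
A2 → A1, A6 is preserved.

A1, A4, A6 -> A2, A5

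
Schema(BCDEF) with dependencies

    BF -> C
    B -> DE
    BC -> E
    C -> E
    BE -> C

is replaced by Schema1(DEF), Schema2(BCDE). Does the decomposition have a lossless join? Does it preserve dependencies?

Lossless test: (DE)⁺ = {DE}, which is a superkey of neither fragment — lossy.
Dependency preservation: BF → C is not contained in any single fragment, but the restricted closure of its left-hand side across the fragments still reaches the right-hand side; the remaining FDs each lie inside some fragment. All dependencies are preserved.

lossy but dependency-preserving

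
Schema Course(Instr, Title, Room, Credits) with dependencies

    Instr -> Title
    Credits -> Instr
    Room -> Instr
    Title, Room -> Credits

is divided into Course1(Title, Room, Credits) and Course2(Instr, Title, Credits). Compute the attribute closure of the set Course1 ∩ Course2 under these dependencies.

Course1 ∩ Course2 = {Title, Credits}.
Credits → Instr applies, adding Instr
Closure: {Instr, Title, Credits}.

Instr, Title, Credits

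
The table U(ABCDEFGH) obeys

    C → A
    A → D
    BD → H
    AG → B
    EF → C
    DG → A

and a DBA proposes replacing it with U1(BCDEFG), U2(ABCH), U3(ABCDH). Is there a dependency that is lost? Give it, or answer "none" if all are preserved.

Check DG → A: no single fragment contains all of {ADG}, and the restricted closure of {DG} across the fragments never reaches {A}.
C → A is preserved.
A → D is preserved.
BD → H is preserved.
AG → B is preserved.
EF → C is preserved.

DG → A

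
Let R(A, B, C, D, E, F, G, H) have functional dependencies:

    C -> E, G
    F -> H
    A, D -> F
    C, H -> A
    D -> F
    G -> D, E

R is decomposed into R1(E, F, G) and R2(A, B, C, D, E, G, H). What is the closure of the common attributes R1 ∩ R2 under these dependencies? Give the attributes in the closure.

R1 ∩ R2 = {E, G}.
G → D, E applies, adding D
D → F applies, adding F
F → H applies, adding H
Closure: {D, E, F, G, H}.

D, E, F, G, H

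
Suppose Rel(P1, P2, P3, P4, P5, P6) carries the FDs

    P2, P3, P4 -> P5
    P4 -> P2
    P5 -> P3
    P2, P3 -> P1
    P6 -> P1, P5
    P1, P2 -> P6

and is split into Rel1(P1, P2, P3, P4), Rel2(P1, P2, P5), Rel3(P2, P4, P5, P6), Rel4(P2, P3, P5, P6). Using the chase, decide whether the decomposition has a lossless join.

Yes

Chase test. Columns are P1, P2, P3, P4, P5, P6; row i has aⱼ where attribute j ∈ Reli, else bᵢⱼ.
Initial tableau (one row per fragment):
  row 1: a1 a2 a3 a4 b15 b16
  row 2: a1 a2 b23 b24 a5 b26
  row 3: b31 a2 b33 a4 a5 a6
  row 4: b41 a2 a3 b44 a5 a6
Rows 2 and 3 agree on P5; apply P5→P3 and equate their P3 entries.
Rows 2 and 4 agree on P5; apply P5→P3 and equate their P3 entries.
Rows 1 and 3 agree on P2, P3; apply P2, P3→P1 and equate their P1 entries.
Rows 1 and 4 agree on P2, P3; apply P2, P3→P1 and equate their P1 entries.
Rows 1 and 2 agree on P1, P2; apply P1, P2→P6 and equate their P6 entries.
Rows 1 and 3 agree on P1, P2; apply P1, P2→P6 and equate their P6 entries.
Rows 1 and 3 agree on P2, P3, P4; apply P2, P3, P4→P5 and equate their P5 entries.
Row 1 is now all distinguished symbols — the join is lossless.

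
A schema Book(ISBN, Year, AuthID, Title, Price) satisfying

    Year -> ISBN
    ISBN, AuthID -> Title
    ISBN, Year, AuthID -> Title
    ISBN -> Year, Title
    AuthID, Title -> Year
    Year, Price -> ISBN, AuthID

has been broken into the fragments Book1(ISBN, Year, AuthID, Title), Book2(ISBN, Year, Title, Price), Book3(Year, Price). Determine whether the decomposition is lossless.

No

Chase test. Columns are ISBN, Year, AuthID, Title, Price; row i has aⱼ where attribute j ∈ Booki, else bᵢⱼ.
Initial tableau (one row per fragment):
  row 1: a1 a2 a3 a4 b15
  row 2: a1 a2 b23 a4 a5
  row 3: b31 a2 b33 b34 a5
Rows 1 and 3 agree on Year; apply Year→ISBN and equate their ISBN entries.
Rows 1 and 3 agree on ISBN; apply ISBN→Year, Title and equate their Year, Title entries.
Rows 2 and 3 agree on Year, Price; apply Year, Price→ISBN, AuthID and equate their ISBN, AuthID entries.
No row becomes fully distinguished — the join is lossy.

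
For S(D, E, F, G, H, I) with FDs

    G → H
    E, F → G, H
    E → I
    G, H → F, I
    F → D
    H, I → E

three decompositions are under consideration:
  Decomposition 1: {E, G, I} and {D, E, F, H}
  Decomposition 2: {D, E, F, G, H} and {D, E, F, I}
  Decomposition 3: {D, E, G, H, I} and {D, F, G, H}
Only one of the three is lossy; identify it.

Decomposition 1

Decomposition 1: common = {E}, closure = {E, I} → lossy.
Decomposition 2: common = {D, E, F}, closure = {D, E, F, G, H, I} → lossless.
Decomposition 3: common = {D, G, H}, closure = {D, E, F, G, H, I} → lossless.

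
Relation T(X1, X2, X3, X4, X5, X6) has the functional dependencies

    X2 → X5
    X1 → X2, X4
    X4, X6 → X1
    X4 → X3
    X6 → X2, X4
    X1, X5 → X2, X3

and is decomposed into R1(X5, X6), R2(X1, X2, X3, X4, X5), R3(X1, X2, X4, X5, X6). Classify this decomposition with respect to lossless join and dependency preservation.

lossless and dependency-preserving

Lossless test (chase): Rows 2 and 3 agree on X4; apply X4→X3 and equate their X3 entries. Rows 1 and 3 agree on X6; apply X6→X2, X4 and equate their X2, X4 entries. Rows 1 and 3 agree on X4, X6; apply X4, X6→X1 and equate their X1 entries. Rows 1 and 2 agree on X4; apply X4→X3 and equate their X3 entries. Row 1 is now all distinguished symbols — the join is lossless.
Dependency preservation: every FD's attributes lie within a single fragment, so each can be enforced locally — preserved.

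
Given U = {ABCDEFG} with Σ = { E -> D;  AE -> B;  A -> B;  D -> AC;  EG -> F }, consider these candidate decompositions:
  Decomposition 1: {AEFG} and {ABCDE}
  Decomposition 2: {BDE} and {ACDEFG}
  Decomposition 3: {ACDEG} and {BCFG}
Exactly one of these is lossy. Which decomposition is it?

Decomposition 1: common = {AE}, closure = {ABCDE} → lossless.
Decomposition 2: common = {DE}, closure = {ABCDE} → lossless.
Decomposition 3: common = {CG}, closure = {CG} → lossy.

Decomposition 3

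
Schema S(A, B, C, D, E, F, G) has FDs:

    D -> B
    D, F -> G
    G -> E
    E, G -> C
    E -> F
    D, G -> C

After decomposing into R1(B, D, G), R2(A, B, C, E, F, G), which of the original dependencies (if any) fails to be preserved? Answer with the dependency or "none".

Check D, F → G: no single fragment contains all of {D, F, G}, and the restricted closure of {D, F} across the fragments never reaches {G}.
D → B is preserved.
G → E is preserved.
E, G → C is preserved.
E → F is preserved.
D, G → C is preserved.

D, F -> G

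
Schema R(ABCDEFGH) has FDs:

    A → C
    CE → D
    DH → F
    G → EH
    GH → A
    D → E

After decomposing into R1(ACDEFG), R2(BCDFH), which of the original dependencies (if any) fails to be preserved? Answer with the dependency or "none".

G → EH

Check G → EH: no single fragment contains all of {EGH}, and the restricted closure of {G} across the fragments never reaches {EH}.
A → C is preserved.
CE → D is preserved.
DH → F is preserved.
GH → A is preserved.
D → E is preserved.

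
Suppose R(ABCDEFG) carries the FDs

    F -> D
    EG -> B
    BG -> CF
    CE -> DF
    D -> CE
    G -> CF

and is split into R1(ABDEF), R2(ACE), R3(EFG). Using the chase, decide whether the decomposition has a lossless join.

Chase test. Columns are ABCDEFG; row i has aⱼ where attribute j ∈ Ri, else bᵢⱼ.
Initial tableau (one row per fragment):
  row 1: a1 a2 b13 a4 a5 a6 b17
  row 2: a1 b22 a3 b24 a5 b26 b27
  row 3: b31 b32 b33 b34 a5 a6 a7
Rows 1 and 3 agree on F; apply F→D and equate their D entries.
Rows 1 and 3 agree on D; apply D→CE and equate their CE entries.
No row becomes fully distinguished — the join is lossy.

No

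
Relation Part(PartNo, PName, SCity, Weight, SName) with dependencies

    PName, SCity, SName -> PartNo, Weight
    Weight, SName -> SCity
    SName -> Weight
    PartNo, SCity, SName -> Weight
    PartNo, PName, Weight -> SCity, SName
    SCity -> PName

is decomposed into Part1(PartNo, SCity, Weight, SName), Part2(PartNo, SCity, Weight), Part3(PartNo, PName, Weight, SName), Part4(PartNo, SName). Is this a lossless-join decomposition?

Chase test. Columns are PartNo, PName, SCity, Weight, SName; row i has aⱼ where attribute j ∈ Parti, else bᵢⱼ.
Initial tableau (one row per fragment):
  row 1: a1 b12 a3 a4 a5
  row 2: a1 b22 a3 a4 b25
  row 3: a1 a2 b33 a4 a5
  row 4: a1 b42 b43 b44 a5
Rows 1 and 3 agree on Weight, SName; apply Weight, SName→SCity and equate their SCity entries.
Rows 1 and 4 agree on SName; apply SName→Weight and equate their Weight entries.
Rows 1 and 2 agree on SCity; apply SCity→PName and equate their PName entries.
Rows 1 and 3 agree on SCity; apply SCity→PName and equate their PName entries.
Rows 1 and 4 agree on Weight, SName; apply Weight, SName→SCity and equate their SCity entries.
Rows 1 and 2 agree on PartNo, PName, Weight; apply PartNo, PName, Weight→SCity, SName and equate their SCity, SName entries.
Rows 1 and 4 agree on SCity; apply SCity→PName and equate their PName entries.
Row 1 is now all distinguished symbols — the join is lossless.

Yes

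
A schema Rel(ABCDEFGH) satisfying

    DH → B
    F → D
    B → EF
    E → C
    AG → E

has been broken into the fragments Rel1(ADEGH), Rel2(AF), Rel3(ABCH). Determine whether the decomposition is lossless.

Chase test. Columns are ABCDEFGH; row i has aⱼ where attribute j ∈ Reli, else bᵢⱼ.
Initial tableau (one row per fragment):
  row 1: a1 b12 b13 a4 a5 b16 a7 a8
  row 2: a1 b22 b23 b24 b25 a6 b27 b28
  row 3: a1 a2 a3 b34 b35 b36 b37 a8
No row becomes fully distinguished — the join is lossy.

No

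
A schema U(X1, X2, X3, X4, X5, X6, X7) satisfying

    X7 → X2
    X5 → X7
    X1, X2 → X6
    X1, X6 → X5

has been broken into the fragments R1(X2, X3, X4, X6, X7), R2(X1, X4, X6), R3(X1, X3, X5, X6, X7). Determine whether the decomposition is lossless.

Chase test. Columns are X1, X2, X3, X4, X5, X6, X7; row i has aⱼ where attribute j ∈ Ri, else bᵢⱼ.
Initial tableau (one row per fragment):
  row 1: b11 a2 a3 a4 b15 a6 a7
  row 2: a1 b22 b23 a4 b25 a6 b27
  row 3: a1 b32 a3 b34 a5 a6 a7
Rows 1 and 3 agree on X7; apply X7→X2 and equate their X2 entries.
Rows 2 and 3 agree on X1, X6; apply X1, X6→X5 and equate their X5 entries.
Rows 2 and 3 agree on X5; apply X5→X7 and equate their X7 entries.
Rows 1 and 2 agree on X7; apply X7→X2 and equate their X2 entries.
No row becomes fully distinguished — the join is lossy.

No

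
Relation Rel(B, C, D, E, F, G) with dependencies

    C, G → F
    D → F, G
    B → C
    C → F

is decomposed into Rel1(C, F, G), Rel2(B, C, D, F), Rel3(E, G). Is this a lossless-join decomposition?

No

Chase test. Columns are B, C, D, E, F, G; row i has aⱼ where attribute j ∈ Reli, else bᵢⱼ.
Initial tableau (one row per fragment):
  row 1: b11 a2 b13 b14 a5 a6
  row 2: a1 a2 a3 b24 a5 b26
  row 3: b31 b32 b33 a4 b35 a6
No row becomes fully distinguished — the join is lossy.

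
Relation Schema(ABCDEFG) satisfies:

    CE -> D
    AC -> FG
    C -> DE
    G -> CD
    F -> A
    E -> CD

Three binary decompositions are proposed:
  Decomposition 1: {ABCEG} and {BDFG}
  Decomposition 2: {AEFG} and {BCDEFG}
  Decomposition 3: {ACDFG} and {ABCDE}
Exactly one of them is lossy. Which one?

Decomposition 1

Decomposition 1: common = {BG}, closure = {BCDEG} → lossy.
Decomposition 2: common = {EFG}, closure = {ACDEFG} → lossless.
Decomposition 3: common = {ACD}, closure = {ACDEFG} → lossless.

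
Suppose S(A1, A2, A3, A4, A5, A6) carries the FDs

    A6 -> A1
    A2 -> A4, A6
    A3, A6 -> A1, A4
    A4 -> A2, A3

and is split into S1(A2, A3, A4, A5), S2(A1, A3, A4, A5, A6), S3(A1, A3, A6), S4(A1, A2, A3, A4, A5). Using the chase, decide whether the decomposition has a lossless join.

Chase test. Columns are A1, A2, A3, A4, A5, A6; row i has aⱼ where attribute j ∈ Si, else bᵢⱼ.
Initial tableau (one row per fragment):
  row 1: b11 a2 a3 a4 a5 b16
  row 2: a1 b22 a3 a4 a5 a6
  row 3: a1 b32 a3 b34 b35 a6
  row 4: a1 a2 a3 a4 a5 b46
Rows 1 and 4 agree on A2; apply A2→A4, A6 and equate their A4, A6 entries.
Rows 1 and 4 agree on A3, A6; apply A3, A6→A1, A4 and equate their A1, A4 entries.
Rows 2 and 3 agree on A3, A6; apply A3, A6→A1, A4 and equate their A1, A4 entries.
Rows 1 and 2 agree on A4; apply A4→A2, A3 and equate their A2, A3 entries.
Rows 1 and 3 agree on A4; apply A4→A2, A3 and equate their A2, A3 entries.
Rows 1 and 2 agree on A2; apply A2→A4, A6 and equate their A4, A6 entries.
Row 1 is now all distinguished symbols — the join is lossless.

Yes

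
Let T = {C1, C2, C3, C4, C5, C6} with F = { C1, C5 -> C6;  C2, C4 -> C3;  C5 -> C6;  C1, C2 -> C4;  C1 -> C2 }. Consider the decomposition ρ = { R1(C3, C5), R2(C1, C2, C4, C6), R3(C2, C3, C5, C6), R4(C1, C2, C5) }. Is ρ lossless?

Chase test. Columns are C1, C2, C3, C4, C5, C6; row i has aⱼ where attribute j ∈ Ri, else bᵢⱼ.
Initial tableau (one row per fragment):
  row 1: b11 b12 a3 b14 a5 b16
  row 2: a1 a2 b23 a4 b25 a6
  row 3: b31 a2 a3 b34 a5 a6
  row 4: a1 a2 b43 b44 a5 b46
Rows 1 and 3 agree on C5; apply C5→C6 and equate their C6 entries.
Rows 1 and 4 agree on C5; apply C5→C6 and equate their C6 entries.
Rows 2 and 4 agree on C1, C2; apply C1, C2→C4 and equate their C4 entries.
Rows 2 and 4 agree on C2, C4; apply C2, C4→C3 and equate their C3 entries.
No row becomes fully distinguished — the join is lossy.

No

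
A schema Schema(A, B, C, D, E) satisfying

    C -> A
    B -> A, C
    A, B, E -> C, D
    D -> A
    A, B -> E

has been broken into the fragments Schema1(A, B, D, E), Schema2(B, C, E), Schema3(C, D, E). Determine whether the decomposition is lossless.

Yes

Chase test. Columns are A, B, C, D, E; row i has aⱼ where attribute j ∈ Schemai, else bᵢⱼ.
Initial tableau (one row per fragment):
  row 1: a1 a2 b13 a4 a5
  row 2: b21 a2 a3 b24 a5
  row 3: b31 b32 a3 a4 a5
Rows 2 and 3 agree on C; apply C→A and equate their A entries.
Rows 1 and 2 agree on B; apply B→A, C and equate their A, C entries.
Rows 1 and 2 agree on A, B, E; apply A, B, E→C, D and equate their C, D entries.
Row 1 is now all distinguished symbols — the join is lossless.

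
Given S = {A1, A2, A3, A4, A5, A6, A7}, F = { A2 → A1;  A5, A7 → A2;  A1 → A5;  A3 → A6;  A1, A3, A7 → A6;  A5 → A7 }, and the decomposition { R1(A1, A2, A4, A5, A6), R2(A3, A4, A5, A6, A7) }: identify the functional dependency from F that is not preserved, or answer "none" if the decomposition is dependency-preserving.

A2 → A1 lies within R1.
A5, A7 → A2: restricted closure across fragments reaches A2.
A1 → A5 lies within R1.
A3 → A6 lies within R2.
A1, A3, A7 → A6: restricted closure across fragments reaches A6.
A5 → A7 lies within R2.
Every dependency is enforceable on the fragments, so the decomposition is dependency-preserving.

none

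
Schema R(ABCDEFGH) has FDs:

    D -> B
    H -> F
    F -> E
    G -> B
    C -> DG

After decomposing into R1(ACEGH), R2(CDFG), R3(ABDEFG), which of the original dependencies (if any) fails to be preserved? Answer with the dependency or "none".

Check H → F: no single fragment contains all of {FH}, and the restricted closure of {H} across the fragments never reaches {F}.
D → B is preserved.
F → E is preserved.
G → B is preserved.
C → DG is preserved.

H -> F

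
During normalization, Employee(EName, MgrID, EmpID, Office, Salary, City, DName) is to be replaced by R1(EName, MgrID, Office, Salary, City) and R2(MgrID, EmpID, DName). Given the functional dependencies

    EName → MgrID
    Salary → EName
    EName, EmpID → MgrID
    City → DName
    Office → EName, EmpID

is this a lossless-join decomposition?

No

Common attributes: R1 ∩ R2 = {MgrID}.
No dependency enlarges {MgrID}, so (MgrID)⁺ = {MgrID}.
The closure contains neither all of R1 = {EName, MgrID, Office, Salary, City} nor all of R2 = {MgrID, EmpID, DName}, so the common attributes are not a superkey of either fragment. The join is lossy.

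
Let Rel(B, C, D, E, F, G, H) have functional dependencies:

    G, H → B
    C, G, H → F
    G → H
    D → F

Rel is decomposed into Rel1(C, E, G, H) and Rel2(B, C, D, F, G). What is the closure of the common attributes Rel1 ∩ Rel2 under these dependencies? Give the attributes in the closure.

Rel1 ∩ Rel2 = {C, G}.
G → H applies, adding H
G, H → B applies, adding B
C, G, H → F applies, adding F
Closure: {B, C, F, G, H}.

B, C, F, G, H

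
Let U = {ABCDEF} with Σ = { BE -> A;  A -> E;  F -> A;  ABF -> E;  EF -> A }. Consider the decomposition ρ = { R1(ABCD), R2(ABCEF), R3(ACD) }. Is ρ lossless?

No

Chase test. Columns are ABCDEF; row i has aⱼ where attribute j ∈ Ri, else bᵢⱼ.
Initial tableau (one row per fragment):
  row 1: a1 a2 a3 a4 b15 b16
  row 2: a1 a2 a3 b24 a5 a6
  row 3: a1 b32 a3 a4 b35 b36
Rows 1 and 2 agree on A; apply A→E and equate their E entries.
Rows 1 and 3 agree on A; apply A→E and equate their E entries.
No row becomes fully distinguished — the join is lossy.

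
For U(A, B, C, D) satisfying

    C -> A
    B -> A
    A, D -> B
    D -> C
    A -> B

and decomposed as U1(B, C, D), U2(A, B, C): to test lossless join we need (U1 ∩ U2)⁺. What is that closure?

A, B, C

U1 ∩ U2 = {B, C}.
C → A applies, adding A
Closure: {A, B, C}.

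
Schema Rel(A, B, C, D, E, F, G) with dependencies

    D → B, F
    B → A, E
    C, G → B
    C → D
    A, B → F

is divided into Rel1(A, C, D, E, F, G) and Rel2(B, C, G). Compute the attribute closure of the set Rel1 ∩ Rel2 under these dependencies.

Rel1 ∩ Rel2 = {C, G}.
C, G → B applies, adding B
C → D applies, adding D
D → B, F applies, adding F
B → A, E applies, adding A, E
Closure: {A, B, C, D, E, F, G}.

A, B, C, D, E, F, G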